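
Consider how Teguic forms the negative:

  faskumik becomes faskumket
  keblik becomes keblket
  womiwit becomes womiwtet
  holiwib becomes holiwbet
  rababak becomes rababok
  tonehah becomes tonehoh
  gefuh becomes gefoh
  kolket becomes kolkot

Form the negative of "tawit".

faskumik and rababak both end in -k yet inflect differently (faskumket, rababok), so the final letter is not what conditions the rule; the last vowel is.
"tawit" has last vowel 'i'. The stems whose last vowel is 'i' (faskumik → faskumket, keblik → keblket, womiwit → womiwtet) delete the last vowel and add -et.
The other pattern: stems whose last vowel is 'a', 'e' or 'u' change the last vowel to 'o'.
So tawit → tawtet.

tawtet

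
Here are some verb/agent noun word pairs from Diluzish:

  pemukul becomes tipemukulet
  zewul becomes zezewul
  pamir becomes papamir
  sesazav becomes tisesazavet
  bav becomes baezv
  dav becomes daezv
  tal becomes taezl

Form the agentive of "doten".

"doten" has 2 vowels. The stems with 2 vowels (pamir → papamir, zewul → zezewul) repeat the first consonant+vowel as a prefix.
The other patterns: stems with 1 vowel insert -ez- after the first vowel; stems with 3 vowels add ti- … -et around the stem.
So doten → dodoten.

dodoten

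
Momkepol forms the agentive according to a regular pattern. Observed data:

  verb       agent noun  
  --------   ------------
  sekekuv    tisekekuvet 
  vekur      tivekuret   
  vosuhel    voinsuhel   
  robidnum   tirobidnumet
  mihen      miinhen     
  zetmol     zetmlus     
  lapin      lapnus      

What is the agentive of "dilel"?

diinlel

"dilel" has last vowel 'e'. The stems whose last vowel is 'e' (vosuhel → voinsuhel, mihen → miinhen) insert -in- after the first vowel.
The other patterns: stems whose last vowel is 'u' add ti- … -et around the stem; stems whose last vowel is 'i' or 'o' delete the last vowel and add -us.
So dilel → diinlel.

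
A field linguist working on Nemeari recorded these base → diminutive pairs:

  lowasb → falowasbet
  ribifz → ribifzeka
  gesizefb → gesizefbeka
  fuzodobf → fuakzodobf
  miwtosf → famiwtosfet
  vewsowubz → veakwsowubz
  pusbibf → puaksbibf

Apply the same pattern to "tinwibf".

tiaknwibf

ribifz and vewsowubz both end in -z yet inflect differently (ribifzeka, veakwsowubz), so the final letter is not what conditions the rule; the second-to-last letter is.
"tinwibf" has second-to-last letter 'b'. The stems whose second-to-last letter is 'b' (fuzodobf → fuakzodobf, vewsowubz → veakwsowubz, pusbibf → puaksbibf) insert -ak- after the first vowel.
So tinwibf → tiaknwibf.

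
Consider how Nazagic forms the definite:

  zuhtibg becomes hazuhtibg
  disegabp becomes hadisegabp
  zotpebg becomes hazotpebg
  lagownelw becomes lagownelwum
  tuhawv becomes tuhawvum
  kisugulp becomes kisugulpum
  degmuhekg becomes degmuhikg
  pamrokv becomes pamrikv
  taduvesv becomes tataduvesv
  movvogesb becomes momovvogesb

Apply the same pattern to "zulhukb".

"zulhukb" has second-to-last letter 'k'. The stems whose second-to-last letter is 'k' (degmuhekg → degmuhikg, pamrokv → pamrikv) change the last vowel to 'i'.
So zulhukb → zulhikb.

zulhikb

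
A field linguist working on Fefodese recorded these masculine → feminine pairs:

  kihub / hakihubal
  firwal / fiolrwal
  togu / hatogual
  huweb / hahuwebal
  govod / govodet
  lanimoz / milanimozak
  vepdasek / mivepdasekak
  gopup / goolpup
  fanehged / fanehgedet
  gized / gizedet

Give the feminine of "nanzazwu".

hananzazwual

vepdasek and huweb both have last vowel 'e' yet inflect differently (mivepdasekak, hahuwebal), so the last vowel is not what conditions the rule; the final letter is.
"nanzazwu" ends in -u. The one such stem in the data (togu → hatogual) adds ha- … -al around the stem, so the same rule applies.
The other patterns: stems ending in -k or -z add mi- … -ak around the stem; stems ending in -l or -p insert -ol- after the first vowel; stems ending in -d add -et.
So nanzazwu → hananzazwual.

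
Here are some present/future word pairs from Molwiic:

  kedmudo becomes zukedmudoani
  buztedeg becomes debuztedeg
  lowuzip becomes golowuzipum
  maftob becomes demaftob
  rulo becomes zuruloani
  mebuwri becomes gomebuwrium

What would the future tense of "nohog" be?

denohog

maftob and kedmudo both have last vowel 'o' yet inflect differently (demaftob, zukedmudoani), so the last vowel is not what conditions the rule; the final letter is.
"nohog" ends in -g. The one such stem in the data (buztedeg → debuztedeg) adds the prefix de-, so the same rule applies.
So nohog → denohog.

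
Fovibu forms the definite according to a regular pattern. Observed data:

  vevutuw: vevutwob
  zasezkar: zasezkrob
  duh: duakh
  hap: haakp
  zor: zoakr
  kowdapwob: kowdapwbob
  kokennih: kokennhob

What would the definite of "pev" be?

peakv

kokennih and duh both end in -h yet inflect differently (kokennhob, duakh), so the final letter is not what conditions the rule; the number of vowels is.
"pev" has 1 vowel. The stems with 1 vowel (duh → duakh, hap → haakp, zor → zoakr) insert -ak- after the first vowel.
The other pattern: stems with 3 vowels delete the last vowel and add -ob.
So pev → peakv.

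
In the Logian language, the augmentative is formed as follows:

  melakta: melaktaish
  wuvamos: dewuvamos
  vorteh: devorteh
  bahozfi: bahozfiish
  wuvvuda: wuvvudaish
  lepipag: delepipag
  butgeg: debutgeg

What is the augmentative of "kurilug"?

lepipag and wuvvuda both have last vowel 'a' yet inflect differently (delepipag, wuvvudaish), so the last vowel is not what conditions the rule; whether the stem ends in a vowel or a consonant is.
"kurilug" ends in a consonant. The stems ending in a consonant (wuvamos → dewuvamos, vorteh → devorteh, butgeg → debutgeg) add the prefix de-.
So kurilug → dekurilug.

dekurilug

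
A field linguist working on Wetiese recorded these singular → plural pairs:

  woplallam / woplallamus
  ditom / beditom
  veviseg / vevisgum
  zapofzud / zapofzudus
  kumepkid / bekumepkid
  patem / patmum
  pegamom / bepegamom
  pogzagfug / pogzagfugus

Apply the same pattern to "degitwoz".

woplallam and patem both end in -m yet inflect differently (woplallamus, patmum), so the final letter is not what conditions the rule; the last vowel is.
"degitwoz" has last vowel 'o'. The stems whose last vowel is 'o' (pegamom → bepegamom, ditom → beditom) add the prefix be-.
The other patterns: stems whose last vowel is 'a' or 'u' add -us; stems whose last vowel is 'e' delete the last vowel and add -um.
So degitwoz → bedegitwoz.

bedegitwoz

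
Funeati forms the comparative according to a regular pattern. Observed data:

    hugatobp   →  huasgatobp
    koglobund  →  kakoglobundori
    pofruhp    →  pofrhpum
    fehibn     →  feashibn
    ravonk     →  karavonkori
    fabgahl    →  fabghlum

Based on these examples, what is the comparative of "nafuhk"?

nafhkum

pofruhp and hugatobp both end in -p yet inflect differently (pofrhpum, huasgatobp), so the final letter is not what conditions the rule; the second-to-last letter is.
"nafuhk" has second-to-last letter 'h'. The stems whose second-to-last letter is 'h' (fabgahl → fabghlum, pofruhp → pofrhpum) delete the last vowel and add -um.
So nafuhk → nafhkum.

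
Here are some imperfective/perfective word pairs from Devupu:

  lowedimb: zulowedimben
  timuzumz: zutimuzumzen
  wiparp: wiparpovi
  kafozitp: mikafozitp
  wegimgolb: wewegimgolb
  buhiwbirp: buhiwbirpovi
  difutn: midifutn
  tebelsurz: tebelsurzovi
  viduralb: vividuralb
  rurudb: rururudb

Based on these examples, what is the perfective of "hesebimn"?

zuhesebimnen

timuzumz and tebelsurz both end in -z yet inflect differently (zutimuzumzen, tebelsurzovi), so the final letter is not what conditions the rule; the second-to-last letter is.
"hesebimn" has second-to-last letter 'm'. The stems whose second-to-last letter is 'm' (timuzumz → zutimuzumzen, lowedimb → zulowedimben) add zu- … -en around the stem.
The other patterns: stems whose second-to-last letter is 'r' add -ovi; stems whose second-to-last letter is 't' add the prefix mi-; stems whose second-to-last letter is 'd' or 'l' repeat the first consonant+vowel as a prefix.
So hesebimn → zuhesebimnen.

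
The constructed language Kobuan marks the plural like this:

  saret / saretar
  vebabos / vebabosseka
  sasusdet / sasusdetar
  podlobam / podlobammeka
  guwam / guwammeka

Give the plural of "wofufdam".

saret and guwam both have 2 vowels yet inflect differently (saretar, guwammeka), so the number of vowels is not what conditions the rule; the final letter is.
"wofufdam" ends in -m. The stems ending in -m (guwam → guwammeka, podlobam → podlobammeka) double the final consonant and add -eka.
The other pattern: stems ending in -t add -ar.
So wofufdam → wofufdammeka.

wofufdammeka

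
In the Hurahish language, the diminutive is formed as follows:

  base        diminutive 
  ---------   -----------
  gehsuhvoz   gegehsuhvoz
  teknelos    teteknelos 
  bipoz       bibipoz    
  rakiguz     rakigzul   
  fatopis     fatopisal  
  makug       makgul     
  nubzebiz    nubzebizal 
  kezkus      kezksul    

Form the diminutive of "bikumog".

bibikumog

"bikumog" has last vowel 'o'. The stems whose last vowel is 'o' (bipoz → bibipoz, teknelos → teteknelos, gehsuhvoz → gegehsuhvoz) repeat the first consonant+vowel as a prefix.
The other patterns: stems whose last vowel is 'u' delete the last vowel and add -ul; stems whose last vowel is 'i' add -al.
So bikumog → bibikumog.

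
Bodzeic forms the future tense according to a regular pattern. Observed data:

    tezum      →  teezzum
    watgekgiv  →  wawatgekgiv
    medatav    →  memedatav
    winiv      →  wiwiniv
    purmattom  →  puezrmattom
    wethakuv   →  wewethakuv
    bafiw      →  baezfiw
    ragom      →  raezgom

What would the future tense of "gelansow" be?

winiv and bafiw both have last vowel 'i' yet inflect differently (wiwiniv, baezfiw), so the last vowel is not what conditions the rule; the final letter is.
"gelansow" ends in -w. The one such stem in the data (bafiw → baezfiw) inserts -ez- after the first vowel (as do ragom, purmattom), so the same rule applies.
So gelansow → geezlansow.

geezlansow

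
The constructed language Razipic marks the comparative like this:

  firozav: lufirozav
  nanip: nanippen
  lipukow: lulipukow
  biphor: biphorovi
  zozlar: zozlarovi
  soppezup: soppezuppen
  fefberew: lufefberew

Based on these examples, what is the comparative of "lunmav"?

biphor and lipukow both have last vowel 'o' yet inflect differently (biphorovi, lulipukow), so the last vowel is not what conditions the rule; the final letter is.
"lunmav" ends in -v. The one such stem in the data (firozav → lufirozav) adds the prefix lu-, so the same rule applies.
The other patterns: stems ending in -p double the final consonant and add -en; stems ending in -r add -ovi.
So lunmav → lulunmav.

lulunmav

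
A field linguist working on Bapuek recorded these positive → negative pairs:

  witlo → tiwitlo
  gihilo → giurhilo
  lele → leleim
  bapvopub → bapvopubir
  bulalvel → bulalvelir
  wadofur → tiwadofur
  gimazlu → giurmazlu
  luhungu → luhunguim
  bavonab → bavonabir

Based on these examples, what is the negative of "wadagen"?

"wadagen" begins with w-. The stems beginning with w- (witlo → tiwitlo, wadofur → tiwadofur) add the prefix ti-.
So wadagen → tiwadagen.

tiwadagen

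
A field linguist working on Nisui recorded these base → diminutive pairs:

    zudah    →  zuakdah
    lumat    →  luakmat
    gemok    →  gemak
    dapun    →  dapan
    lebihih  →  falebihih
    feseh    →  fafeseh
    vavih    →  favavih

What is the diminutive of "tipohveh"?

zudah and lebihih both end in -h yet inflect differently (zuakdah, falebihih), so the final letter is not what conditions the rule; the last vowel is.
"tipohveh" has last vowel 'e'. The one such stem in the data (feseh → fafeseh) adds the prefix fa-, so the same rule applies.
So tipohveh → fatipohveh.

fatipohveh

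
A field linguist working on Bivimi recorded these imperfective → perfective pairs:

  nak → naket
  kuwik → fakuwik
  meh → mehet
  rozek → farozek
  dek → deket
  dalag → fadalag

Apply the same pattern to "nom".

nomet

kuwik and dek both end in -k yet inflect differently (fakuwik, deket), so the final letter is not what conditions the rule; the number of vowels is.
"nom" has 1 vowel. The stems with 1 vowel (dek → deket, nak → naket, meh → mehet) add -et.
The other pattern: stems with 2 vowels add the prefix fa-.
So nom → nomet.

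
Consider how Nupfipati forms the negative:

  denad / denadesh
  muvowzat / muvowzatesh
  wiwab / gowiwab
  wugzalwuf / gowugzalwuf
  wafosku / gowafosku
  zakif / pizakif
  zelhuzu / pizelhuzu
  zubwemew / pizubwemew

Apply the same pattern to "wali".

"wali" begins with w-. The stems beginning with w- (wiwab → gowiwab, wugzalwuf → gowugzalwuf, wafosku → gowafosku) add the prefix go-.
The other patterns: stems beginning with d- or m- add -esh; stems beginning with z- add the prefix pi-.
So wali → gowali.

gowali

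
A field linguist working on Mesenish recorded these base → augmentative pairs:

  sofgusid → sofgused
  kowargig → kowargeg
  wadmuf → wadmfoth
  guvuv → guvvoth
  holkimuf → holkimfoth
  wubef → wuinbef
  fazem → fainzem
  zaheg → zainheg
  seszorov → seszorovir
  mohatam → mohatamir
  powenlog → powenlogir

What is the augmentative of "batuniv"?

"batuniv" has last vowel 'i'. The stems whose last vowel is 'i' (sofgusid → sofgused, kowargig → kowargeg) change the last vowel to 'e'.
So batuniv → batunev.

batunev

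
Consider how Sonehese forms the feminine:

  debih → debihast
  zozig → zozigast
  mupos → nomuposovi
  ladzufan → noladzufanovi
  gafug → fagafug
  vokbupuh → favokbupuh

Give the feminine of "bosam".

zozig and gafug both end in -g yet inflect differently (zozigast, fagafug), so the final letter is not what conditions the rule; the last vowel is.
"bosam" has last vowel 'a'. The one such stem in the data (ladzufan → noladzufanovi) adds no- … -ovi around the stem, so the same rule applies.
The other patterns: stems whose last vowel is 'i' add -ast; stems whose last vowel is 'u' add the prefix fa-.
So bosam → nobosamovi.

nobosamovi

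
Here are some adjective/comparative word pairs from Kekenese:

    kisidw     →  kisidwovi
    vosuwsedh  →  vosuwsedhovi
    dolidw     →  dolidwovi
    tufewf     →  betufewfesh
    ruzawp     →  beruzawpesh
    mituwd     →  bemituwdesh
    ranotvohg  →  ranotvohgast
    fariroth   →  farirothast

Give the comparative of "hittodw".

hittodwovi

vosuwsedh and fariroth both end in -h yet inflect differently (vosuwsedhovi, farirothast), so the final letter is not what conditions the rule; the second-to-last letter is.
"hittodw" has second-to-last letter 'd'. The stems whose second-to-last letter is 'd' (kisidw → kisidwovi, vosuwsedh → vosuwsedhovi, dolidw → dolidwovi) add -ovi.
So hittodw → hittodwovi.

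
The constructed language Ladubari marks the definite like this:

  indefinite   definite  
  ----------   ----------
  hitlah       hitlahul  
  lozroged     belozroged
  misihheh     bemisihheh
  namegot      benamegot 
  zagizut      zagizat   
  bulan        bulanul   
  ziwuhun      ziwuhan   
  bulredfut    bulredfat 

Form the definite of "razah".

bulan and ziwuhun both end in -n yet inflect differently (bulanul, ziwuhan), so the final letter is not what conditions the rule; the last vowel is.
"razah" has last vowel 'a'. The stems whose last vowel is 'a' (bulan → bulanul, hitlah → hitlahul) add -ul.
The other patterns: stems whose last vowel is 'u' change the last vowel to 'a'; stems whose last vowel is 'e' or 'o' add the prefix be-.
So razah → razahul.

razahul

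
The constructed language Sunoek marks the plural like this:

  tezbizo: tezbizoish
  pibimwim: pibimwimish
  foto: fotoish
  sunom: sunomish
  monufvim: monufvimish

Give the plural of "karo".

Every pair shown (tezbizo → tezbizoish, pibimwim → pibimwimish, foto → fotoish, …) follows the same rule: add -ish.
So karo → karoish.

karoish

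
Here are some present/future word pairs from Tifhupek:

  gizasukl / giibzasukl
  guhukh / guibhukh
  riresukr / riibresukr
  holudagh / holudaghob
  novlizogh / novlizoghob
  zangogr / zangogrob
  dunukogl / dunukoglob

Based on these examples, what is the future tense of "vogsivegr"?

vogsivegrob

zangogr and riresukr both end in -r yet inflect differently (zangogrob, riibresukr), so the final letter is not what conditions the rule; the second-to-last letter is.
"vogsivegr" has second-to-last letter 'g'. The stems whose second-to-last letter is 'g' (zangogr → zangogrob, holudagh → holudaghob, novlizogh → novlizoghob) add -ob.
The other pattern: stems whose second-to-last letter is 'k' insert -ib- after the first vowel.
So vogsivegr → vogsivegrob.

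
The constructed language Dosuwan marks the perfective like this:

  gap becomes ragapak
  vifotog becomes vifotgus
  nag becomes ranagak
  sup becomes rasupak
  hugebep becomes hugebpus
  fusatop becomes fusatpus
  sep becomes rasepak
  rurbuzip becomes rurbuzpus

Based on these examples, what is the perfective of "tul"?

ratulak

sup and fusatop both end in -p yet inflect differently (rasupak, fusatpus), so the final letter is not what conditions the rule; the number of vowels is.
"tul" has 1 vowel. The stems with 1 vowel (sup → rasupak, sep → rasepak, nag → ranagak) add ra- … -ak around the stem.
So tul → ratulak.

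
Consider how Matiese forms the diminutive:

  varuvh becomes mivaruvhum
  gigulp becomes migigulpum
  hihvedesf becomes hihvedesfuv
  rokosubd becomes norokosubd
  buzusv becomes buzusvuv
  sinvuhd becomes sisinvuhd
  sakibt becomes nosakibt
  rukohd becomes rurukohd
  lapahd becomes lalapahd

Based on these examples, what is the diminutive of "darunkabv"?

rokosubd and lapahd both end in -d yet inflect differently (norokosubd, lalapahd), so the final letter is not what conditions the rule; the second-to-last letter is.
"darunkabv" has second-to-last letter 'b'. The stems whose second-to-last letter is 'b' (rokosubd → norokosubd, sakibt → nosakibt) add the prefix no-.
The other patterns: stems whose second-to-last letter is 's' add -uv; stems whose second-to-last letter is 'h' repeat the first consonant+vowel as a prefix; stems whose second-to-last letter is 'l' or 'v' add mi- … -um around the stem.
So darunkabv → nodarunkabv.

nodarunkabv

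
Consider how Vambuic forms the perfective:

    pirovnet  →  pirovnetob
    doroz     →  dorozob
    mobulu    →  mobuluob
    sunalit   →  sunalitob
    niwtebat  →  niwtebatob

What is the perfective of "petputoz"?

Every pair shown (pirovnet → pirovnetob, doroz → dorozob, mobulu → mobuluob, …) follows the same rule: add -ob.
So petputoz → petputozob.

petputozob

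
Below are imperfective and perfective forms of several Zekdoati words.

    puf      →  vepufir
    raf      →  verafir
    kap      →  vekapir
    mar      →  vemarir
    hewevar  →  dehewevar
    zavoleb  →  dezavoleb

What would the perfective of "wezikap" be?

dewezikap

"wezikap" has 3 vowels. The stems with 3 vowels (hewevar → dehewevar, zavoleb → dezavoleb) add the prefix de-.
The other pattern: stems with 1 vowel add ve- … -ir around the stem.
So wezikap → dewezikap.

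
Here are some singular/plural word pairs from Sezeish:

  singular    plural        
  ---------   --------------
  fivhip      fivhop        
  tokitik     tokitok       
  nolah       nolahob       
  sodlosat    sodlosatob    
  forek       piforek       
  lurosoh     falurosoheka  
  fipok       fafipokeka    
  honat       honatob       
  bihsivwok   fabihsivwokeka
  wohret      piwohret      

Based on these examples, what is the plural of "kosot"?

fakosoteka

"kosot" has last vowel 'o'. The stems whose last vowel is 'o' (fipok → fafipokeka, bihsivwok → fabihsivwokeka, lurosoh → falurosoheka) add fa- … -eka around the stem.
So kosot → fakosoteka.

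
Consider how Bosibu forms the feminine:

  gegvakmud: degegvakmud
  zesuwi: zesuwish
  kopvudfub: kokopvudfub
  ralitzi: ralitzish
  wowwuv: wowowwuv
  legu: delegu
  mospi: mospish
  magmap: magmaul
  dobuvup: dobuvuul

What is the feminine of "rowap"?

"rowap" ends in -p. The stems ending in -p (dobuvup → dobuvuul, magmap → magmaul) drop the final letter and add -ul.
So rowap → rowaul.

rowaul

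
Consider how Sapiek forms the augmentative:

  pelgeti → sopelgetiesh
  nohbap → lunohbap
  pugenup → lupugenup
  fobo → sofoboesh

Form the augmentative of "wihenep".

luwihenep

pugenup and pelgeti both begin with p- yet inflect differently (lupugenup, sopelgetiesh), so the first letter is not what conditions the rule; whether the stem ends in a vowel or a consonant is.
"wihenep" ends in a consonant. The stems ending in a consonant (pugenup → lupugenup, nohbap → lunohbap) add the prefix lu-.
The other pattern: stems ending in a vowel add so- … -esh around the stem.
So wihenep → luwihenep.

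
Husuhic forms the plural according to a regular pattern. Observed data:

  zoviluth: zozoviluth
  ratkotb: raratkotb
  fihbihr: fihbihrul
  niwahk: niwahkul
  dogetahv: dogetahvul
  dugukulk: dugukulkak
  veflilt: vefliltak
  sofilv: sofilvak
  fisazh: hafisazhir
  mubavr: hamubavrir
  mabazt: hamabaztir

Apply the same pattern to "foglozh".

hafoglozhir

niwahk and dugukulk both end in -k yet inflect differently (niwahkul, dugukulkak), so the final letter is not what conditions the rule; the second-to-last letter is.
"foglozh" has second-to-last letter 'z'. The stems whose second-to-last letter is 'z' (fisazh → hafisazhir, mabazt → hamabaztir) add ha- … -ir around the stem.
The other patterns: stems whose second-to-last letter is 't' repeat the first consonant+vowel as a prefix; stems whose second-to-last letter is 'h' add -ul; stems whose second-to-last letter is 'l' add -ak.
So foglozh → hafoglozhir.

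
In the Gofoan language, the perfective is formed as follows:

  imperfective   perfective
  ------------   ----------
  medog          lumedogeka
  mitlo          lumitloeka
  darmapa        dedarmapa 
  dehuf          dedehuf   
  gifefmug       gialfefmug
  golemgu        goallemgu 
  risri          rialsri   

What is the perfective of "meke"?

lumekeeka

"meke" begins with m-. The stems beginning with m- (medog → lumedogeka, mitlo → lumitloeka) add lu- … -eka around the stem.
The other patterns: stems beginning with d- add the prefix de-; stems beginning with g- or r- insert -al- after the first vowel.
So meke → lumekeeka.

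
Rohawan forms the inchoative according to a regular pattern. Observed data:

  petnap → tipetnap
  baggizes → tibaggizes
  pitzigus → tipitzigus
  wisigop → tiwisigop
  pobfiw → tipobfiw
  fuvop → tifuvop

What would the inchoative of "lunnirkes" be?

Every pair shown (petnap → tipetnap, baggizes → tibaggizes, pitzigus → tipitzigus, …) follows the same rule: add the prefix ti-.
So lunnirkes → tilunnirkes.

tilunnirkes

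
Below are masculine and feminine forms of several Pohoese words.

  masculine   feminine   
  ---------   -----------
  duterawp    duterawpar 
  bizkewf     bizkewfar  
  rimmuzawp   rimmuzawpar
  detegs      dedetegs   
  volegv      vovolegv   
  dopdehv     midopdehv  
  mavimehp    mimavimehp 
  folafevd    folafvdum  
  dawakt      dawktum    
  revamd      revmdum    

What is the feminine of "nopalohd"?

volegv and dopdehv both end in -v yet inflect differently (vovolegv, midopdehv), so the final letter is not what conditions the rule; the second-to-last letter is.
"nopalohd" has second-to-last letter 'h'. The stems whose second-to-last letter is 'h' (dopdehv → midopdehv, mavimehp → mimavimehp) add the prefix mi-.
So nopalohd → minopalohd.

minopalohd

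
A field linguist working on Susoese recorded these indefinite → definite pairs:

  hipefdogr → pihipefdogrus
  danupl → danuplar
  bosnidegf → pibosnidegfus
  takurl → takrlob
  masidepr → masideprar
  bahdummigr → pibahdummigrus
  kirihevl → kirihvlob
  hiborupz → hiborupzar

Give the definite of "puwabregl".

pipuwabreglus

"puwabregl" has second-to-last letter 'g'. The stems whose second-to-last letter is 'g' (hipefdogr → pihipefdogrus, bahdummigr → pibahdummigrus, bosnidegf → pibosnidegfus) add pi- … -us around the stem.
The other patterns: stems whose second-to-last letter is 'p' add -ar; stems whose second-to-last letter is 'r' or 'v' delete the last vowel and add -ob.
So puwabregl → pipuwabreglus.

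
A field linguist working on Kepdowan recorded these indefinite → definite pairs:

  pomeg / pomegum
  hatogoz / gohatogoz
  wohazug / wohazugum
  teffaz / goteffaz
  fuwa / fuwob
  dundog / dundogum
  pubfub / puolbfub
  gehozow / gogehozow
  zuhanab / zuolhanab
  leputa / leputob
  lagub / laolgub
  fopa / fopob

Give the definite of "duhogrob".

"duhogrob" ends in -b. The stems ending in -b (zuhanab → zuolhanab, pubfub → puolbfub, lagub → laolgub) insert -ol- after the first vowel.
The other patterns: stems ending in -g add -um; stems ending in -a drop the final letter and add -ob; stems ending in -w or -z add the prefix go-.
So duhogrob → duolhogrob.

duolhogrob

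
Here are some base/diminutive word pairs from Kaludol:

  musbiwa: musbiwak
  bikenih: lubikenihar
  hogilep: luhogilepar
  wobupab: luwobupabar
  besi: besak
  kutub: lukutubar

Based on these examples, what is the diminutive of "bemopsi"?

bemopsak

"bemopsi" ends in a vowel. The stems ending in a vowel (musbiwa → musbiwak, besi → besak) drop the final letter and add -ak.
So bemopsi → bemopsak.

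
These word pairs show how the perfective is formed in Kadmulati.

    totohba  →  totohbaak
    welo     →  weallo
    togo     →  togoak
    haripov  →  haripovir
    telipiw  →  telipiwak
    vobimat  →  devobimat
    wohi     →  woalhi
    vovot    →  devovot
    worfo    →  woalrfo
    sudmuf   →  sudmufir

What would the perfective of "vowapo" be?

devowapo

welo and togo both end in -o yet inflect differently (weallo, togoak), so the final letter is not what conditions the rule; the first letter is.
"vowapo" begins with v-. The stems beginning with v- (vovot → devovot, vobimat → devobimat) add the prefix de-.
The other patterns: stems beginning with w- insert -al- after the first vowel; stems beginning with t- add -ak; stems beginning with h- or s- add -ir.
So vowapo → devowapo.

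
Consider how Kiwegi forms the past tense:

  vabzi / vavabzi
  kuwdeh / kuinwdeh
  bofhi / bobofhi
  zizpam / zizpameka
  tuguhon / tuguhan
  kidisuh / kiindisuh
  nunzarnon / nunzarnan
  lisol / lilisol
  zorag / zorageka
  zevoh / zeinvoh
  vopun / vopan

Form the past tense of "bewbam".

"bewbam" ends in -m. The one such stem in the data (zizpam → zizpameka) adds -eka, so the same rule applies.
The other patterns: stems ending in -i or -l repeat the first consonant+vowel as a prefix; stems ending in -h insert -in- after the first vowel; stems ending in -n change the last vowel to 'a'.
So bewbam → bewbameka.

bewbameka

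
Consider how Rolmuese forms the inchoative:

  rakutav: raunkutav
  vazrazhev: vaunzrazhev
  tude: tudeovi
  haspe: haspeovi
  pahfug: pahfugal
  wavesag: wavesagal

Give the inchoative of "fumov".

fuunmov

vazrazhev and tude both have last vowel 'e' yet inflect differently (vaunzrazhev, tudeovi), so the last vowel is not what conditions the rule; the final letter is.
"fumov" ends in -v. The stems ending in -v (rakutav → raunkutav, vazrazhev → vaunzrazhev) insert -un- after the first vowel.
So fumov → fuunmov.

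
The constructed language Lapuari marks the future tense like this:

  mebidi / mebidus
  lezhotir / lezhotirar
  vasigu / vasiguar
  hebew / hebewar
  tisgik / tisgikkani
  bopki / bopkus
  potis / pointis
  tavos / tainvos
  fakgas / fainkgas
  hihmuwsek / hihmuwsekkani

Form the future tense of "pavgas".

bopki and potis both have last vowel 'i' yet inflect differently (bopkus, pointis), so the last vowel is not what conditions the rule; the final letter is.
"pavgas" ends in -s. The stems ending in -s (potis → pointis, fakgas → fainkgas, tavos → tainvos) insert -in- after the first vowel.
So pavgas → painvgas.

painvgas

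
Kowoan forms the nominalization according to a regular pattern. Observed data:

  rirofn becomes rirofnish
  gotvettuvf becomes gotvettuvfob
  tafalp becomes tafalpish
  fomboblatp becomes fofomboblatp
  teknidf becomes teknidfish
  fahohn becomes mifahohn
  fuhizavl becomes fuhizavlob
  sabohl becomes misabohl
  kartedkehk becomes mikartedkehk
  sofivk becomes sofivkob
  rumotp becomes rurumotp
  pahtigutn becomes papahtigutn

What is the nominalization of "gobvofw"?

gobvofwish

"gobvofw" has second-to-last letter 'f'. The one such stem in the data (rirofn → rirofnish) adds -ish, so the same rule applies.
So gobvofw → gobvofwish.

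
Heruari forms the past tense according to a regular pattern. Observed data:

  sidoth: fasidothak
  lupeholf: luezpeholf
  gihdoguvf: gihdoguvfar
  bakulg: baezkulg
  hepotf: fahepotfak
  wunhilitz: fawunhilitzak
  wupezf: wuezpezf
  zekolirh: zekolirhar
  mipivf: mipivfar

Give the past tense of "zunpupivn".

mipivf and hepotf both end in -f yet inflect differently (mipivfar, fahepotfak), so the final letter is not what conditions the rule; the second-to-last letter is.
"zunpupivn" has second-to-last letter 'v'. The stems whose second-to-last letter is 'v' (mipivf → mipivfar, gihdoguvf → gihdoguvfar) add -ar.
So zunpupivn → zunpupivnar.

zunpupivnar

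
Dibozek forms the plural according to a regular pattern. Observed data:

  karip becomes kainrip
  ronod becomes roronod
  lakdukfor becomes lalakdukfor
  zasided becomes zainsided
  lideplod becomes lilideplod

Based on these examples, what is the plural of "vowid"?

ronod and zasided both end in -d yet inflect differently (roronod, zainsided), so the final letter is not what conditions the rule; the last vowel is.
"vowid" has last vowel 'i'. The one such stem in the data (karip → kainrip) inserts -in- after the first vowel (as does zasided), so the same rule applies.
So vowid → voinwid.

voinwid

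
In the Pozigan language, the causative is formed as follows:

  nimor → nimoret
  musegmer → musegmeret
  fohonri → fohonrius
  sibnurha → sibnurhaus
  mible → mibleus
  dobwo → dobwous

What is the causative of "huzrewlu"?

mible and musegmer both have last vowel 'e' yet inflect differently (mibleus, musegmeret), so the last vowel is not what conditions the rule; whether the stem ends in a vowel or a consonant is.
"huzrewlu" ends in a vowel. The stems ending in a vowel (fohonri → fohonrius, sibnurha → sibnurhaus, mible → mibleus) add -us.
So huzrewlu → huzrewluus.

huzrewluus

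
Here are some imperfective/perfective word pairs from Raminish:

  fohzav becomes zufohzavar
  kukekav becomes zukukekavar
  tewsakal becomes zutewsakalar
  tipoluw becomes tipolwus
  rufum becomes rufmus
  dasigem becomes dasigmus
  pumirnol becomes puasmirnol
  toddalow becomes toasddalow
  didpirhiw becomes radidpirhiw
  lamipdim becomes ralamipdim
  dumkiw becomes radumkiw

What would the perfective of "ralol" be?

tewsakal and pumirnol both end in -l yet inflect differently (zutewsakalar, puasmirnol), so the final letter is not what conditions the rule; the last vowel is.
"ralol" has last vowel 'o'. The stems whose last vowel is 'o' (pumirnol → puasmirnol, toddalow → toasddalow) insert -as- after the first vowel.
So ralol → raaslol.

raaslol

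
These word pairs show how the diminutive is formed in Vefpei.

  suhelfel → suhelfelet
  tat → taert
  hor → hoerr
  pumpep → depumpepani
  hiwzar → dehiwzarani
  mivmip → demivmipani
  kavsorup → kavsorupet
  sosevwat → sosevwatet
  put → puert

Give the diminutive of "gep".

hor and hiwzar both end in -r yet inflect differently (hoerr, dehiwzarani), so the final letter is not what conditions the rule; the number of vowels is.
"gep" has 1 vowel. The stems with 1 vowel (hor → hoerr, put → puert, tat → taert) insert -er- after the first vowel.
The other patterns: stems with 2 vowels add de- … -ani around the stem; stems with 3 vowels add -et.
So gep → geerp.

geerp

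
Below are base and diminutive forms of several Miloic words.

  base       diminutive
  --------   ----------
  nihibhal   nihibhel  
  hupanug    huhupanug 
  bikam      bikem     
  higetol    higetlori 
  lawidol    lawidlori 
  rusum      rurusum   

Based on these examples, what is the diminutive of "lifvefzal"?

lifvefzel

"lifvefzal" has last vowel 'a'. The stems whose last vowel is 'a' (bikam → bikem, nihibhal → nihibhel) change the last vowel to 'e'.
So lifvefzal → lifvefzel.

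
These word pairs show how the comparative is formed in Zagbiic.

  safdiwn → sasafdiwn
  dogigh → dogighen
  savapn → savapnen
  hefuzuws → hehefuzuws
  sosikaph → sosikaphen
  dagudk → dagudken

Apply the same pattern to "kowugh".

kowughen

safdiwn and savapn both end in -n yet inflect differently (sasafdiwn, savapnen), so the final letter is not what conditions the rule; the second-to-last letter is.
"kowugh" has second-to-last letter 'g'. The one such stem in the data (dogigh → dogighen) adds -en, so the same rule applies.
So kowugh → kowughen.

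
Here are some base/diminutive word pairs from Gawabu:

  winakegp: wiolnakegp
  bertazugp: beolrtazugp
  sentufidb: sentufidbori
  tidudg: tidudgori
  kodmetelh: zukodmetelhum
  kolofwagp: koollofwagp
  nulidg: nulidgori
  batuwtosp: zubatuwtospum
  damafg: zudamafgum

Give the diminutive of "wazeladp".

winakegp and batuwtosp both end in -p yet inflect differently (wiolnakegp, zubatuwtospum), so the final letter is not what conditions the rule; the second-to-last letter is.
"wazeladp" has second-to-last letter 'd'. The stems whose second-to-last letter is 'd' (tidudg → tidudgori, sentufidb → sentufidbori, nulidg → nulidgori) add -ori.
The other patterns: stems whose second-to-last letter is 'g' insert -ol- after the first vowel; stems whose second-to-last letter is 'f', 'l' or 's' add zu- … -um around the stem.
So wazeladp → wazeladpori.

wazeladpori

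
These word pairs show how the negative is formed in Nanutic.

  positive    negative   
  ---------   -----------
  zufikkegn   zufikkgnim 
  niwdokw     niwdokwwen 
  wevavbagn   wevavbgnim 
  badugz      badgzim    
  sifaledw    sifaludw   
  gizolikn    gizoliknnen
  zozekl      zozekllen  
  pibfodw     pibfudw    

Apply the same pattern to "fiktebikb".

fiktebikbben

zufikkegn and gizolikn both end in -n yet inflect differently (zufikkgnim, gizoliknnen), so the final letter is not what conditions the rule; the second-to-last letter is.
"fiktebikb" has second-to-last letter 'k'. The stems whose second-to-last letter is 'k' (zozekl → zozekllen, gizolikn → gizoliknnen, niwdokw → niwdokwwen) double the final consonant and add -en.
The other patterns: stems whose second-to-last letter is 'g' delete the last vowel and add -im; stems whose second-to-last letter is 'd' change the last vowel to 'u'.
So fiktebikb → fiktebikbben.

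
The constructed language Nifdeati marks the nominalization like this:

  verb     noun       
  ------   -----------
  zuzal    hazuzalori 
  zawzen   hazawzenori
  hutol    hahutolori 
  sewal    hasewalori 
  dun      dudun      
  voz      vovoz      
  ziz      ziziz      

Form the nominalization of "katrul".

hakatrulori

zawzen and dun both end in -n yet inflect differently (hazawzenori, dudun), so the final letter is not what conditions the rule; the number of vowels is.
"katrul" has 2 vowels. The stems with 2 vowels (zuzal → hazuzalori, zawzen → hazawzenori, hutol → hahutolori) add ha- … -ori around the stem.
So katrul → hakatrulori.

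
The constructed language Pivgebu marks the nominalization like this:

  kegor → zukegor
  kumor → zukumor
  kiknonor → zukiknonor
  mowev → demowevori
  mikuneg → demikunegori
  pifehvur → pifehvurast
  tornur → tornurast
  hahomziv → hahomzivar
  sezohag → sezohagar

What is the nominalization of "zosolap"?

kegor and pifehvur both end in -r yet inflect differently (zukegor, pifehvurast), so the final letter is not what conditions the rule; the last vowel is.
"zosolap" has last vowel 'a'. The one such stem in the data (sezohag → sezohagar) adds -ar, so the same rule applies.
The other patterns: stems whose last vowel is 'o' add the prefix zu-; stems whose last vowel is 'e' add de- … -ori around the stem; stems whose last vowel is 'u' add -ast.
So zosolap → zosolapar.

zosolapar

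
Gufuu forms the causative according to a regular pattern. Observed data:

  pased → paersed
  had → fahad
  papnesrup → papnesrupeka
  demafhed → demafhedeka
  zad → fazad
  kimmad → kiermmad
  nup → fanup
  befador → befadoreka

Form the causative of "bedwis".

beerdwis

zad and pased both end in -d yet inflect differently (fazad, paersed), so the final letter is not what conditions the rule; the number of vowels is.
"bedwis" has 2 vowels. The stems with 2 vowels (pased → paersed, kimmad → kiermmad) insert -er- after the first vowel.
The other patterns: stems with 1 vowel add the prefix fa-; stems with 3 vowels add -eka.
So bedwis → beerdwis.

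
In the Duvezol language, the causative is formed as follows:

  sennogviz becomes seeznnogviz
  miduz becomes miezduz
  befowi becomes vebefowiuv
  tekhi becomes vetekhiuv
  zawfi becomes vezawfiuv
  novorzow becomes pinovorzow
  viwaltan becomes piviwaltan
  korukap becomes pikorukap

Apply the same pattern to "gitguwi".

vegitguwiuv

sennogviz and befowi both have last vowel 'i' yet inflect differently (seeznnogviz, vebefowiuv), so the last vowel is not what conditions the rule; the final letter is.
"gitguwi" ends in -i. The stems ending in -i (befowi → vebefowiuv, tekhi → vetekhiuv, zawfi → vezawfiuv) add ve- … -uv around the stem.
The other patterns: stems ending in -z insert -ez- after the first vowel; stems ending in -n, -p or -w add the prefix pi-.
So gitguwi → vegitguwiuv.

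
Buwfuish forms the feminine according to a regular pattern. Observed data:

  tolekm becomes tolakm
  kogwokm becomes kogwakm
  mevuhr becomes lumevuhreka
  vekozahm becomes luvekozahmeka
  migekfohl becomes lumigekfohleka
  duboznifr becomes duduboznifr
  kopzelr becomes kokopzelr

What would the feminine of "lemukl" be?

lemakl

tolekm and vekozahm both end in -m yet inflect differently (tolakm, luvekozahmeka), so the final letter is not what conditions the rule; the second-to-last letter is.
"lemukl" has second-to-last letter 'k'. The stems whose second-to-last letter is 'k' (tolekm → tolakm, kogwokm → kogwakm) change the last vowel to 'a'.
The other patterns: stems whose second-to-last letter is 'h' add lu- … -eka around the stem; stems whose second-to-last letter is 'f' or 'l' repeat the first consonant+vowel as a prefix.
So lemukl → lemakl.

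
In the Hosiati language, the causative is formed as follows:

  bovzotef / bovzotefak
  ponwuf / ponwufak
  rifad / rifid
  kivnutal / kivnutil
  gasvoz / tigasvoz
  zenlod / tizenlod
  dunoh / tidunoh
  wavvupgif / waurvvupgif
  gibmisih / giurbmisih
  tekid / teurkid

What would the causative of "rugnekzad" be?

rugnekzid

"rugnekzad" has last vowel 'a'. The stems whose last vowel is 'a' (rifad → rifid, kivnutal → kivnutil) change the last vowel to 'i'.
The other patterns: stems whose last vowel is 'e' or 'u' add -ak; stems whose last vowel is 'o' add the prefix ti-; stems whose last vowel is 'i' insert -ur- after the first vowel.
So rugnekzad → rugnekzid.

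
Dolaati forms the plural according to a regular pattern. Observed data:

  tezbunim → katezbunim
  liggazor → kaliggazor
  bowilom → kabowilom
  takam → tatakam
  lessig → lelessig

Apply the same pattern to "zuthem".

"zuthem" has 2 vowels. The stems with 2 vowels (takam → tatakam, lessig → lelessig) repeat the first consonant+vowel as a prefix.
The other pattern: stems with 3 vowels add the prefix ka-.
So zuthem → zuzuthem.

zuzuthem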